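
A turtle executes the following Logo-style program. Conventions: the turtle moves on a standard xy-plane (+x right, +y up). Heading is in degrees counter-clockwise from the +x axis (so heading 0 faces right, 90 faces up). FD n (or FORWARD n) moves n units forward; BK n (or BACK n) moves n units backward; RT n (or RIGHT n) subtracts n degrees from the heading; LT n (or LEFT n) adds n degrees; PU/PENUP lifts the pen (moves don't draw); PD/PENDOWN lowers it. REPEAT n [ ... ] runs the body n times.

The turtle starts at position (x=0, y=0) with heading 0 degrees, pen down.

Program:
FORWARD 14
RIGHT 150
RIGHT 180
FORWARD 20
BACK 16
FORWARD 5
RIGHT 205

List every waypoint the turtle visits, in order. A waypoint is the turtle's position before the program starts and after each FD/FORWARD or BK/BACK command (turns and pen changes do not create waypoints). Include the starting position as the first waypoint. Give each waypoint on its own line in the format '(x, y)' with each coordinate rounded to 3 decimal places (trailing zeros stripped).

Executing turtle program step by step:
Start: pos=(0,0), heading=0, pen down
FD 14: (0,0) -> (14,0) [heading=0, draw]
RT 150: heading 0 -> 210
RT 180: heading 210 -> 30
FD 20: (14,0) -> (31.321,10) [heading=30, draw]
BK 16: (31.321,10) -> (17.464,2) [heading=30, draw]
FD 5: (17.464,2) -> (21.794,4.5) [heading=30, draw]
RT 205: heading 30 -> 185
Final: pos=(21.794,4.5), heading=185, 4 segment(s) drawn
Waypoints (5 total):
(0, 0)
(14, 0)
(31.321, 10)
(17.464, 2)
(21.794, 4.5)

Answer: (0, 0)
(14, 0)
(31.321, 10)
(17.464, 2)
(21.794, 4.5)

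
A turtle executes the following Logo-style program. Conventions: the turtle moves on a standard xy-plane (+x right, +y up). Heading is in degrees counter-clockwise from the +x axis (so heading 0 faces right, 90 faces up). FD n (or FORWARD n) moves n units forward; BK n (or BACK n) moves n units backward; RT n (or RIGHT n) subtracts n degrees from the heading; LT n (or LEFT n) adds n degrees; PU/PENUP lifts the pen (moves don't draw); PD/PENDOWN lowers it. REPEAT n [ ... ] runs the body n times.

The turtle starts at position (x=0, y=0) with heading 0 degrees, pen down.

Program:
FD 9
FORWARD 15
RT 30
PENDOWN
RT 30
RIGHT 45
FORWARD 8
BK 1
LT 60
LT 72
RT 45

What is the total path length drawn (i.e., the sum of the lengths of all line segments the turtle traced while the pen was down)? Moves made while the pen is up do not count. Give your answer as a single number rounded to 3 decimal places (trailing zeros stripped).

Executing turtle program step by step:
Start: pos=(0,0), heading=0, pen down
FD 9: (0,0) -> (9,0) [heading=0, draw]
FD 15: (9,0) -> (24,0) [heading=0, draw]
RT 30: heading 0 -> 330
PD: pen down
RT 30: heading 330 -> 300
RT 45: heading 300 -> 255
FD 8: (24,0) -> (21.929,-7.727) [heading=255, draw]
BK 1: (21.929,-7.727) -> (22.188,-6.761) [heading=255, draw]
LT 60: heading 255 -> 315
LT 72: heading 315 -> 27
RT 45: heading 27 -> 342
Final: pos=(22.188,-6.761), heading=342, 4 segment(s) drawn

Segment lengths:
  seg 1: (0,0) -> (9,0), length = 9
  seg 2: (9,0) -> (24,0), length = 15
  seg 3: (24,0) -> (21.929,-7.727), length = 8
  seg 4: (21.929,-7.727) -> (22.188,-6.761), length = 1
Total = 33

Answer: 33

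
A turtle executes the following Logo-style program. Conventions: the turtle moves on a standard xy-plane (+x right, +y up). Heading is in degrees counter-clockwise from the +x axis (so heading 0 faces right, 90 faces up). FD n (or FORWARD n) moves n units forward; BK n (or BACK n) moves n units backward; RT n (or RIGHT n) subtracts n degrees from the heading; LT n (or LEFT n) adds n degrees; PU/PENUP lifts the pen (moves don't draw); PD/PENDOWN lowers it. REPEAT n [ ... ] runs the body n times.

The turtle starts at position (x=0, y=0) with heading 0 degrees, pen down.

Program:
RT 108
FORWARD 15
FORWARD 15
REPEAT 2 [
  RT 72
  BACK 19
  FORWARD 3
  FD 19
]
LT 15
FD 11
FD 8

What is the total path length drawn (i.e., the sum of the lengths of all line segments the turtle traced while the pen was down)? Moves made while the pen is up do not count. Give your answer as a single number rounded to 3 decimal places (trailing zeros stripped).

Executing turtle program step by step:
Start: pos=(0,0), heading=0, pen down
RT 108: heading 0 -> 252
FD 15: (0,0) -> (-4.635,-14.266) [heading=252, draw]
FD 15: (-4.635,-14.266) -> (-9.271,-28.532) [heading=252, draw]
REPEAT 2 [
  -- iteration 1/2 --
  RT 72: heading 252 -> 180
  BK 19: (-9.271,-28.532) -> (9.729,-28.532) [heading=180, draw]
  FD 3: (9.729,-28.532) -> (6.729,-28.532) [heading=180, draw]
  FD 19: (6.729,-28.532) -> (-12.271,-28.532) [heading=180, draw]
  -- iteration 2/2 --
  RT 72: heading 180 -> 108
  BK 19: (-12.271,-28.532) -> (-6.399,-46.602) [heading=108, draw]
  FD 3: (-6.399,-46.602) -> (-7.326,-43.749) [heading=108, draw]
  FD 19: (-7.326,-43.749) -> (-13.198,-25.679) [heading=108, draw]
]
LT 15: heading 108 -> 123
FD 11: (-13.198,-25.679) -> (-19.189,-16.453) [heading=123, draw]
FD 8: (-19.189,-16.453) -> (-23.546,-9.744) [heading=123, draw]
Final: pos=(-23.546,-9.744), heading=123, 10 segment(s) drawn

Segment lengths:
  seg 1: (0,0) -> (-4.635,-14.266), length = 15
  seg 2: (-4.635,-14.266) -> (-9.271,-28.532), length = 15
  seg 3: (-9.271,-28.532) -> (9.729,-28.532), length = 19
  seg 4: (9.729,-28.532) -> (6.729,-28.532), length = 3
  seg 5: (6.729,-28.532) -> (-12.271,-28.532), length = 19
  seg 6: (-12.271,-28.532) -> (-6.399,-46.602), length = 19
  seg 7: (-6.399,-46.602) -> (-7.326,-43.749), length = 3
  seg 8: (-7.326,-43.749) -> (-13.198,-25.679), length = 19
  seg 9: (-13.198,-25.679) -> (-19.189,-16.453), length = 11
  seg 10: (-19.189,-16.453) -> (-23.546,-9.744), length = 8
Total = 131

Answer: 131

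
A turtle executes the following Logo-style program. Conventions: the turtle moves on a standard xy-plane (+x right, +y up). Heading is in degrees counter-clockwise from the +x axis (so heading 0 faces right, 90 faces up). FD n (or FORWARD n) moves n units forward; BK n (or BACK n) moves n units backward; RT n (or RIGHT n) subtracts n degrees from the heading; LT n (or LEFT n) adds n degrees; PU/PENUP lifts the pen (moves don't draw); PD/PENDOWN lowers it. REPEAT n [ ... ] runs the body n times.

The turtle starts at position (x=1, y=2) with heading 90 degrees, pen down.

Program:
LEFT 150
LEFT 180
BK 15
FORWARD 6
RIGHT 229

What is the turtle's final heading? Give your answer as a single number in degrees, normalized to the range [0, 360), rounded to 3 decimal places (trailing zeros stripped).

Executing turtle program step by step:
Start: pos=(1,2), heading=90, pen down
LT 150: heading 90 -> 240
LT 180: heading 240 -> 60
BK 15: (1,2) -> (-6.5,-10.99) [heading=60, draw]
FD 6: (-6.5,-10.99) -> (-3.5,-5.794) [heading=60, draw]
RT 229: heading 60 -> 191
Final: pos=(-3.5,-5.794), heading=191, 2 segment(s) drawn

Answer: 191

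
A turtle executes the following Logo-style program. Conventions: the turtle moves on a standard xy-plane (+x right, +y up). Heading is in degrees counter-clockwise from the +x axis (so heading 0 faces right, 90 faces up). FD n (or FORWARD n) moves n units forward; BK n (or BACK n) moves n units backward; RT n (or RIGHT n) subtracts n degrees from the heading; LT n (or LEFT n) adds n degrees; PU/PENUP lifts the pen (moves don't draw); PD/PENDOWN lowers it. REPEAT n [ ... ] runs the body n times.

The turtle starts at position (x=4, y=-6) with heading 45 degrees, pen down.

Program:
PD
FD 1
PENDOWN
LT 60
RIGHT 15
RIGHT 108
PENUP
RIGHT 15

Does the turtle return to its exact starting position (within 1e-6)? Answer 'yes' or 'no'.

Executing turtle program step by step:
Start: pos=(4,-6), heading=45, pen down
PD: pen down
FD 1: (4,-6) -> (4.707,-5.293) [heading=45, draw]
PD: pen down
LT 60: heading 45 -> 105
RT 15: heading 105 -> 90
RT 108: heading 90 -> 342
PU: pen up
RT 15: heading 342 -> 327
Final: pos=(4.707,-5.293), heading=327, 1 segment(s) drawn

Start position: (4, -6)
Final position: (4.707, -5.293)
Distance = 1; >= 1e-6 -> NOT closed

Answer: no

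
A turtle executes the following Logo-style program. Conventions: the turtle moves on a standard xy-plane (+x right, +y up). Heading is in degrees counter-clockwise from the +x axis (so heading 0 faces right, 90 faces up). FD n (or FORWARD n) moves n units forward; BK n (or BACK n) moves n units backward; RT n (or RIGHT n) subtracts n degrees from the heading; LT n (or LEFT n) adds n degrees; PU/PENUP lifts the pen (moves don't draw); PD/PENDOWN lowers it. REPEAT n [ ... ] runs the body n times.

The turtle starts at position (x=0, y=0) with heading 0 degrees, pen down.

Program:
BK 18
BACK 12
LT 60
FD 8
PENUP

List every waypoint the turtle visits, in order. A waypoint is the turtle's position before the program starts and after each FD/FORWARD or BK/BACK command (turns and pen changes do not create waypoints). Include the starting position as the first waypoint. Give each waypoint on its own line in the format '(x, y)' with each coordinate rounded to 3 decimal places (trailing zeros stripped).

Executing turtle program step by step:
Start: pos=(0,0), heading=0, pen down
BK 18: (0,0) -> (-18,0) [heading=0, draw]
BK 12: (-18,0) -> (-30,0) [heading=0, draw]
LT 60: heading 0 -> 60
FD 8: (-30,0) -> (-26,6.928) [heading=60, draw]
PU: pen up
Final: pos=(-26,6.928), heading=60, 3 segment(s) drawn
Waypoints (4 total):
(0, 0)
(-18, 0)
(-30, 0)
(-26, 6.928)

Answer: (0, 0)
(-18, 0)
(-30, 0)
(-26, 6.928)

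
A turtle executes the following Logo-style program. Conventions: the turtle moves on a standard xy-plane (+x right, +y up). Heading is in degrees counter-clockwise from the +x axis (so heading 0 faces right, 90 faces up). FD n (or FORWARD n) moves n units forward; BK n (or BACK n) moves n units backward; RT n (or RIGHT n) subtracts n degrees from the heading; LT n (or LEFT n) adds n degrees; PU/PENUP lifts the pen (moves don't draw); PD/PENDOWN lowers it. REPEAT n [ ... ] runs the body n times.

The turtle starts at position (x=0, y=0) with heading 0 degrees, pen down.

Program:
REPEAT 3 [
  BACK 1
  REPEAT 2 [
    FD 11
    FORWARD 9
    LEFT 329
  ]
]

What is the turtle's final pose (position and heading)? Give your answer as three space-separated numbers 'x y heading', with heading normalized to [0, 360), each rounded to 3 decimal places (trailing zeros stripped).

Executing turtle program step by step:
Start: pos=(0,0), heading=0, pen down
REPEAT 3 [
  -- iteration 1/3 --
  BK 1: (0,0) -> (-1,0) [heading=0, draw]
  REPEAT 2 [
    -- iteration 1/2 --
    FD 11: (-1,0) -> (10,0) [heading=0, draw]
    FD 9: (10,0) -> (19,0) [heading=0, draw]
    LT 329: heading 0 -> 329
    -- iteration 2/2 --
    FD 11: (19,0) -> (28.429,-5.665) [heading=329, draw]
    FD 9: (28.429,-5.665) -> (36.143,-10.301) [heading=329, draw]
    LT 329: heading 329 -> 298
  ]
  -- iteration 2/3 --
  BK 1: (36.143,-10.301) -> (35.674,-9.418) [heading=298, draw]
  REPEAT 2 [
    -- iteration 1/2 --
    FD 11: (35.674,-9.418) -> (40.838,-19.13) [heading=298, draw]
    FD 9: (40.838,-19.13) -> (45.063,-27.077) [heading=298, draw]
    LT 329: heading 298 -> 267
    -- iteration 2/2 --
    FD 11: (45.063,-27.077) -> (44.488,-38.062) [heading=267, draw]
    FD 9: (44.488,-38.062) -> (44.017,-47.049) [heading=267, draw]
    LT 329: heading 267 -> 236
  ]
  -- iteration 3/3 --
  BK 1: (44.017,-47.049) -> (44.576,-46.22) [heading=236, draw]
  REPEAT 2 [
    -- iteration 1/2 --
    FD 11: (44.576,-46.22) -> (38.425,-55.34) [heading=236, draw]
    FD 9: (38.425,-55.34) -> (33.392,-62.801) [heading=236, draw]
    LT 329: heading 236 -> 205
    -- iteration 2/2 --
    FD 11: (33.392,-62.801) -> (23.423,-67.45) [heading=205, draw]
    FD 9: (23.423,-67.45) -> (15.266,-71.253) [heading=205, draw]
    LT 329: heading 205 -> 174
  ]
]
Final: pos=(15.266,-71.253), heading=174, 15 segment(s) drawn

Answer: 15.266 -71.253 174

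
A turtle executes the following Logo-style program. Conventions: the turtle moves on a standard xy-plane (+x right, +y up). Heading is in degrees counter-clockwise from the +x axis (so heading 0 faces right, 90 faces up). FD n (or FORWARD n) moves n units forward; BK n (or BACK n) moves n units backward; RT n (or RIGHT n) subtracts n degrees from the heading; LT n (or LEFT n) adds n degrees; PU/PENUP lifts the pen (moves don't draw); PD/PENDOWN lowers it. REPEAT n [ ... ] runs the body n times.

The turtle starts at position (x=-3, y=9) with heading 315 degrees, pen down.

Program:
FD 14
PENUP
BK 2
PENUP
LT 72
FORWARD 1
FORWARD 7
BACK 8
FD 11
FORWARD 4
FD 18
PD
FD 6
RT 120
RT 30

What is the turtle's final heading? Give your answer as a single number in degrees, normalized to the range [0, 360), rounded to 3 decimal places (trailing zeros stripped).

Answer: 237

Derivation:
Executing turtle program step by step:
Start: pos=(-3,9), heading=315, pen down
FD 14: (-3,9) -> (6.899,-0.899) [heading=315, draw]
PU: pen up
BK 2: (6.899,-0.899) -> (5.485,0.515) [heading=315, move]
PU: pen up
LT 72: heading 315 -> 27
FD 1: (5.485,0.515) -> (6.376,0.969) [heading=27, move]
FD 7: (6.376,0.969) -> (12.613,4.147) [heading=27, move]
BK 8: (12.613,4.147) -> (5.485,0.515) [heading=27, move]
FD 11: (5.485,0.515) -> (15.286,5.509) [heading=27, move]
FD 4: (15.286,5.509) -> (18.85,7.325) [heading=27, move]
FD 18: (18.85,7.325) -> (34.888,15.496) [heading=27, move]
PD: pen down
FD 6: (34.888,15.496) -> (40.235,18.22) [heading=27, draw]
RT 120: heading 27 -> 267
RT 30: heading 267 -> 237
Final: pos=(40.235,18.22), heading=237, 2 segment(s) drawn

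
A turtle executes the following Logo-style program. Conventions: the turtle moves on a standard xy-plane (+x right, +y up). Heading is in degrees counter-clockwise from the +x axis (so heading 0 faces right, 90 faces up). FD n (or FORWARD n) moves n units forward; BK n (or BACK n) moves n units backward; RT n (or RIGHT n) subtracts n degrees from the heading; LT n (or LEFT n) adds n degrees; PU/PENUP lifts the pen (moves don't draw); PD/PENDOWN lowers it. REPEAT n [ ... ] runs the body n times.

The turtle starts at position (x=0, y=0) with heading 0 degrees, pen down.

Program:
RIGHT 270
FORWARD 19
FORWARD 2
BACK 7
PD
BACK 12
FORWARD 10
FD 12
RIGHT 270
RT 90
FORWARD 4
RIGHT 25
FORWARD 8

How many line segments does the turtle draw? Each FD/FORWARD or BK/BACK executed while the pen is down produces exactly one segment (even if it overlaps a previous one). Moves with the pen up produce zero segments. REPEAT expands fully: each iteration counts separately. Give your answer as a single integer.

Answer: 8

Derivation:
Executing turtle program step by step:
Start: pos=(0,0), heading=0, pen down
RT 270: heading 0 -> 90
FD 19: (0,0) -> (0,19) [heading=90, draw]
FD 2: (0,19) -> (0,21) [heading=90, draw]
BK 7: (0,21) -> (0,14) [heading=90, draw]
PD: pen down
BK 12: (0,14) -> (0,2) [heading=90, draw]
FD 10: (0,2) -> (0,12) [heading=90, draw]
FD 12: (0,12) -> (0,24) [heading=90, draw]
RT 270: heading 90 -> 180
RT 90: heading 180 -> 90
FD 4: (0,24) -> (0,28) [heading=90, draw]
RT 25: heading 90 -> 65
FD 8: (0,28) -> (3.381,35.25) [heading=65, draw]
Final: pos=(3.381,35.25), heading=65, 8 segment(s) drawn
Segments drawn: 8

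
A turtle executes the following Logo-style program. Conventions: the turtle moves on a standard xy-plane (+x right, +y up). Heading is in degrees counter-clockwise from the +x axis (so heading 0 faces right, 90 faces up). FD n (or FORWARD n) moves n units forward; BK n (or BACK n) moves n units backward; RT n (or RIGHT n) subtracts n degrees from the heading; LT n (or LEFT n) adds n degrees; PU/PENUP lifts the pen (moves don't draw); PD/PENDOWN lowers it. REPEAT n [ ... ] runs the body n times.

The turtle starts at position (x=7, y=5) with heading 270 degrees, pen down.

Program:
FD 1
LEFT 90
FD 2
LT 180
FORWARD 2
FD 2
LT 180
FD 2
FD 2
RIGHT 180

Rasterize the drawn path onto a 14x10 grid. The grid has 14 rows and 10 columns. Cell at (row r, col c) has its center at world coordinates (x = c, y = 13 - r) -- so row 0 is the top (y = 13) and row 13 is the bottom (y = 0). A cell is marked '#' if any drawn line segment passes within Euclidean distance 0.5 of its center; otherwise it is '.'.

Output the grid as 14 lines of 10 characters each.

Segment 0: (7,5) -> (7,4)
Segment 1: (7,4) -> (9,4)
Segment 2: (9,4) -> (7,4)
Segment 3: (7,4) -> (5,4)
Segment 4: (5,4) -> (7,4)
Segment 5: (7,4) -> (9,4)

Answer: ..........
..........
..........
..........
..........
..........
..........
..........
.......#..
.....#####
..........
..........
..........
..........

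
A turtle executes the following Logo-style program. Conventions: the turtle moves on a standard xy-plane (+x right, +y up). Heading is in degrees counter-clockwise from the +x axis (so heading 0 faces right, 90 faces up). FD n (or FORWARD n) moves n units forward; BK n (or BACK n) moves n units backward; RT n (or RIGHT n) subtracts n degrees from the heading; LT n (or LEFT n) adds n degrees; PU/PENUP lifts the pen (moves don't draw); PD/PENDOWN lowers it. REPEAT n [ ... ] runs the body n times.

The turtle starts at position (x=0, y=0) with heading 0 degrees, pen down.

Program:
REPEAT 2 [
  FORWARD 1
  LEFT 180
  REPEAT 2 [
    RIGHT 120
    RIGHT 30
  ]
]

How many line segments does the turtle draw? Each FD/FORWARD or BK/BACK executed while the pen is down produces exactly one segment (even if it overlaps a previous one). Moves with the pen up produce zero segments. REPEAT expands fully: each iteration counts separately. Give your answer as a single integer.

Executing turtle program step by step:
Start: pos=(0,0), heading=0, pen down
REPEAT 2 [
  -- iteration 1/2 --
  FD 1: (0,0) -> (1,0) [heading=0, draw]
  LT 180: heading 0 -> 180
  REPEAT 2 [
    -- iteration 1/2 --
    RT 120: heading 180 -> 60
    RT 30: heading 60 -> 30
    -- iteration 2/2 --
    RT 120: heading 30 -> 270
    RT 30: heading 270 -> 240
  ]
  -- iteration 2/2 --
  FD 1: (1,0) -> (0.5,-0.866) [heading=240, draw]
  LT 180: heading 240 -> 60
  REPEAT 2 [
    -- iteration 1/2 --
    RT 120: heading 60 -> 300
    RT 30: heading 300 -> 270
    -- iteration 2/2 --
    RT 120: heading 270 -> 150
    RT 30: heading 150 -> 120
  ]
]
Final: pos=(0.5,-0.866), heading=120, 2 segment(s) drawn
Segments drawn: 2

Answer: 2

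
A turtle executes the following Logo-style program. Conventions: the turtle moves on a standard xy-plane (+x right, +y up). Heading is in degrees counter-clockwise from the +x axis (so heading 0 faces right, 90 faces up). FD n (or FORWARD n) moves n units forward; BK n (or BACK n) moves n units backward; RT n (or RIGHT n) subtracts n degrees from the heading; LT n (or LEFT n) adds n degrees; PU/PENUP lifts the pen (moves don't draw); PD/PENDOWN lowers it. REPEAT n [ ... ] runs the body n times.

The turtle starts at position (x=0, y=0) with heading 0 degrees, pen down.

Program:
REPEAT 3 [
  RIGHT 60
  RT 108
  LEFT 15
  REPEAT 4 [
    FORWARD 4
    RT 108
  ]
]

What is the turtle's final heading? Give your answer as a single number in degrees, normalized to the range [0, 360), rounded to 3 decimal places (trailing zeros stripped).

Answer: 45

Derivation:
Executing turtle program step by step:
Start: pos=(0,0), heading=0, pen down
REPEAT 3 [
  -- iteration 1/3 --
  RT 60: heading 0 -> 300
  RT 108: heading 300 -> 192
  LT 15: heading 192 -> 207
  REPEAT 4 [
    -- iteration 1/4 --
    FD 4: (0,0) -> (-3.564,-1.816) [heading=207, draw]
    RT 108: heading 207 -> 99
    -- iteration 2/4 --
    FD 4: (-3.564,-1.816) -> (-4.19,2.135) [heading=99, draw]
    RT 108: heading 99 -> 351
    -- iteration 3/4 --
    FD 4: (-4.19,2.135) -> (-0.239,1.509) [heading=351, draw]
    RT 108: heading 351 -> 243
    -- iteration 4/4 --
    FD 4: (-0.239,1.509) -> (-2.055,-2.055) [heading=243, draw]
    RT 108: heading 243 -> 135
  ]
  -- iteration 2/3 --
  RT 60: heading 135 -> 75
  RT 108: heading 75 -> 327
  LT 15: heading 327 -> 342
  REPEAT 4 [
    -- iteration 1/4 --
    FD 4: (-2.055,-2.055) -> (1.749,-3.291) [heading=342, draw]
    RT 108: heading 342 -> 234
    -- iteration 2/4 --
    FD 4: (1.749,-3.291) -> (-0.602,-6.527) [heading=234, draw]
    RT 108: heading 234 -> 126
    -- iteration 3/4 --
    FD 4: (-0.602,-6.527) -> (-2.953,-3.291) [heading=126, draw]
    RT 108: heading 126 -> 18
    -- iteration 4/4 --
    FD 4: (-2.953,-3.291) -> (0.851,-2.055) [heading=18, draw]
    RT 108: heading 18 -> 270
  ]
  -- iteration 3/3 --
  RT 60: heading 270 -> 210
  RT 108: heading 210 -> 102
  LT 15: heading 102 -> 117
  REPEAT 4 [
    -- iteration 1/4 --
    FD 4: (0.851,-2.055) -> (-0.965,1.509) [heading=117, draw]
    RT 108: heading 117 -> 9
    -- iteration 2/4 --
    FD 4: (-0.965,1.509) -> (2.986,2.135) [heading=9, draw]
    RT 108: heading 9 -> 261
    -- iteration 3/4 --
    FD 4: (2.986,2.135) -> (2.36,-1.816) [heading=261, draw]
    RT 108: heading 261 -> 153
    -- iteration 4/4 --
    FD 4: (2.36,-1.816) -> (-1.204,0) [heading=153, draw]
    RT 108: heading 153 -> 45
  ]
]
Final: pos=(-1.204,0), heading=45, 12 segment(s) drawn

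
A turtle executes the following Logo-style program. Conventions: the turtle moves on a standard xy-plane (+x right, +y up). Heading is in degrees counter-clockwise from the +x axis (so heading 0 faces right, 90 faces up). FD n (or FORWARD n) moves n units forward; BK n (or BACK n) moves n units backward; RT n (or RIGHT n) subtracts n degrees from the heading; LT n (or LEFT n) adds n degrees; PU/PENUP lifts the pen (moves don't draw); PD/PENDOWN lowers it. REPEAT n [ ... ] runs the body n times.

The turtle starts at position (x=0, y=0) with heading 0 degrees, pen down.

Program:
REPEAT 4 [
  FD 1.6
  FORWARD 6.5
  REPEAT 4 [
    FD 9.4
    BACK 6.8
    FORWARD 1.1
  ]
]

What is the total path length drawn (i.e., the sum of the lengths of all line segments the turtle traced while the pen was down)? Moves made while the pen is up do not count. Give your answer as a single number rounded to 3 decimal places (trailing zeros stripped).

Executing turtle program step by step:
Start: pos=(0,0), heading=0, pen down
REPEAT 4 [
  -- iteration 1/4 --
  FD 1.6: (0,0) -> (1.6,0) [heading=0, draw]
  FD 6.5: (1.6,0) -> (8.1,0) [heading=0, draw]
  REPEAT 4 [
    -- iteration 1/4 --
    FD 9.4: (8.1,0) -> (17.5,0) [heading=0, draw]
    BK 6.8: (17.5,0) -> (10.7,0) [heading=0, draw]
    FD 1.1: (10.7,0) -> (11.8,0) [heading=0, draw]
    -- iteration 2/4 --
    FD 9.4: (11.8,0) -> (21.2,0) [heading=0, draw]
    BK 6.8: (21.2,0) -> (14.4,0) [heading=0, draw]
    FD 1.1: (14.4,0) -> (15.5,0) [heading=0, draw]
    -- iteration 3/4 --
    FD 9.4: (15.5,0) -> (24.9,0) [heading=0, draw]
    BK 6.8: (24.9,0) -> (18.1,0) [heading=0, draw]
    FD 1.1: (18.1,0) -> (19.2,0) [heading=0, draw]
    -- iteration 4/4 --
    FD 9.4: (19.2,0) -> (28.6,0) [heading=0, draw]
    BK 6.8: (28.6,0) -> (21.8,0) [heading=0, draw]
    FD 1.1: (21.8,0) -> (22.9,0) [heading=0, draw]
  ]
  -- iteration 2/4 --
  FD 1.6: (22.9,0) -> (24.5,0) [heading=0, draw]
  FD 6.5: (24.5,0) -> (31,0) [heading=0, draw]
  REPEAT 4 [
    -- iteration 1/4 --
    FD 9.4: (31,0) -> (40.4,0) [heading=0, draw]
    BK 6.8: (40.4,0) -> (33.6,0) [heading=0, draw]
    FD 1.1: (33.6,0) -> (34.7,0) [heading=0, draw]
    -- iteration 2/4 --
    FD 9.4: (34.7,0) -> (44.1,0) [heading=0, draw]
    BK 6.8: (44.1,0) -> (37.3,0) [heading=0, draw]
    FD 1.1: (37.3,0) -> (38.4,0) [heading=0, draw]
    -- iteration 3/4 --
    FD 9.4: (38.4,0) -> (47.8,0) [heading=0, draw]
    BK 6.8: (47.8,0) -> (41,0) [heading=0, draw]
    FD 1.1: (41,0) -> (42.1,0) [heading=0, draw]
    -- iteration 4/4 --
    FD 9.4: (42.1,0) -> (51.5,0) [heading=0, draw]
    BK 6.8: (51.5,0) -> (44.7,0) [heading=0, draw]
    FD 1.1: (44.7,0) -> (45.8,0) [heading=0, draw]
  ]
  -- iteration 3/4 --
  FD 1.6: (45.8,0) -> (47.4,0) [heading=0, draw]
  FD 6.5: (47.4,0) -> (53.9,0) [heading=0, draw]
  REPEAT 4 [
    -- iteration 1/4 --
    FD 9.4: (53.9,0) -> (63.3,0) [heading=0, draw]
    BK 6.8: (63.3,0) -> (56.5,0) [heading=0, draw]
    FD 1.1: (56.5,0) -> (57.6,0) [heading=0, draw]
    -- iteration 2/4 --
    FD 9.4: (57.6,0) -> (67,0) [heading=0, draw]
    BK 6.8: (67,0) -> (60.2,0) [heading=0, draw]
    FD 1.1: (60.2,0) -> (61.3,0) [heading=0, draw]
    -- iteration 3/4 --
    FD 9.4: (61.3,0) -> (70.7,0) [heading=0, draw]
    BK 6.8: (70.7,0) -> (63.9,0) [heading=0, draw]
    FD 1.1: (63.9,0) -> (65,0) [heading=0, draw]
    -- iteration 4/4 --
    FD 9.4: (65,0) -> (74.4,0) [heading=0, draw]
    BK 6.8: (74.4,0) -> (67.6,0) [heading=0, draw]
    FD 1.1: (67.6,0) -> (68.7,0) [heading=0, draw]
  ]
  -- iteration 4/4 --
  FD 1.6: (68.7,0) -> (70.3,0) [heading=0, draw]
  FD 6.5: (70.3,0) -> (76.8,0) [heading=0, draw]
  REPEAT 4 [
    -- iteration 1/4 --
    FD 9.4: (76.8,0) -> (86.2,0) [heading=0, draw]
    BK 6.8: (86.2,0) -> (79.4,0) [heading=0, draw]
    FD 1.1: (79.4,0) -> (80.5,0) [heading=0, draw]
    -- iteration 2/4 --
    FD 9.4: (80.5,0) -> (89.9,0) [heading=0, draw]
    BK 6.8: (89.9,0) -> (83.1,0) [heading=0, draw]
    FD 1.1: (83.1,0) -> (84.2,0) [heading=0, draw]
    -- iteration 3/4 --
    FD 9.4: (84.2,0) -> (93.6,0) [heading=0, draw]
    BK 6.8: (93.6,0) -> (86.8,0) [heading=0, draw]
    FD 1.1: (86.8,0) -> (87.9,0) [heading=0, draw]
    -- iteration 4/4 --
    FD 9.4: (87.9,0) -> (97.3,0) [heading=0, draw]
    BK 6.8: (97.3,0) -> (90.5,0) [heading=0, draw]
    FD 1.1: (90.5,0) -> (91.6,0) [heading=0, draw]
  ]
]
Final: pos=(91.6,0), heading=0, 56 segment(s) drawn

Segment lengths:
  seg 1: (0,0) -> (1.6,0), length = 1.6
  seg 2: (1.6,0) -> (8.1,0), length = 6.5
  seg 3: (8.1,0) -> (17.5,0), length = 9.4
  seg 4: (17.5,0) -> (10.7,0), length = 6.8
  seg 5: (10.7,0) -> (11.8,0), length = 1.1
  seg 6: (11.8,0) -> (21.2,0), length = 9.4
  seg 7: (21.2,0) -> (14.4,0), length = 6.8
  seg 8: (14.4,0) -> (15.5,0), length = 1.1
  seg 9: (15.5,0) -> (24.9,0), length = 9.4
  seg 10: (24.9,0) -> (18.1,0), length = 6.8
  seg 11: (18.1,0) -> (19.2,0), length = 1.1
  seg 12: (19.2,0) -> (28.6,0), length = 9.4
  seg 13: (28.6,0) -> (21.8,0), length = 6.8
  seg 14: (21.8,0) -> (22.9,0), length = 1.1
  seg 15: (22.9,0) -> (24.5,0), length = 1.6
  seg 16: (24.5,0) -> (31,0), length = 6.5
  seg 17: (31,0) -> (40.4,0), length = 9.4
  seg 18: (40.4,0) -> (33.6,0), length = 6.8
  seg 19: (33.6,0) -> (34.7,0), length = 1.1
  seg 20: (34.7,0) -> (44.1,0), length = 9.4
  seg 21: (44.1,0) -> (37.3,0), length = 6.8
  seg 22: (37.3,0) -> (38.4,0), length = 1.1
  seg 23: (38.4,0) -> (47.8,0), length = 9.4
  seg 24: (47.8,0) -> (41,0), length = 6.8
  seg 25: (41,0) -> (42.1,0), length = 1.1
  seg 26: (42.1,0) -> (51.5,0), length = 9.4
  seg 27: (51.5,0) -> (44.7,0), length = 6.8
  seg 28: (44.7,0) -> (45.8,0), length = 1.1
  seg 29: (45.8,0) -> (47.4,0), length = 1.6
  seg 30: (47.4,0) -> (53.9,0), length = 6.5
  seg 31: (53.9,0) -> (63.3,0), length = 9.4
  seg 32: (63.3,0) -> (56.5,0), length = 6.8
  seg 33: (56.5,0) -> (57.6,0), length = 1.1
  seg 34: (57.6,0) -> (67,0), length = 9.4
  seg 35: (67,0) -> (60.2,0), length = 6.8
  seg 36: (60.2,0) -> (61.3,0), length = 1.1
  seg 37: (61.3,0) -> (70.7,0), length = 9.4
  seg 38: (70.7,0) -> (63.9,0), length = 6.8
  seg 39: (63.9,0) -> (65,0), length = 1.1
  seg 40: (65,0) -> (74.4,0), length = 9.4
  seg 41: (74.4,0) -> (67.6,0), length = 6.8
  seg 42: (67.6,0) -> (68.7,0), length = 1.1
  seg 43: (68.7,0) -> (70.3,0), length = 1.6
  seg 44: (70.3,0) -> (76.8,0), length = 6.5
  seg 45: (76.8,0) -> (86.2,0), length = 9.4
  seg 46: (86.2,0) -> (79.4,0), length = 6.8
  seg 47: (79.4,0) -> (80.5,0), length = 1.1
  seg 48: (80.5,0) -> (89.9,0), length = 9.4
  seg 49: (89.9,0) -> (83.1,0), length = 6.8
  seg 50: (83.1,0) -> (84.2,0), length = 1.1
  seg 51: (84.2,0) -> (93.6,0), length = 9.4
  seg 52: (93.6,0) -> (86.8,0), length = 6.8
  seg 53: (86.8,0) -> (87.9,0), length = 1.1
  seg 54: (87.9,0) -> (97.3,0), length = 9.4
  seg 55: (97.3,0) -> (90.5,0), length = 6.8
  seg 56: (90.5,0) -> (91.6,0), length = 1.1
Total = 309.2

Answer: 309.2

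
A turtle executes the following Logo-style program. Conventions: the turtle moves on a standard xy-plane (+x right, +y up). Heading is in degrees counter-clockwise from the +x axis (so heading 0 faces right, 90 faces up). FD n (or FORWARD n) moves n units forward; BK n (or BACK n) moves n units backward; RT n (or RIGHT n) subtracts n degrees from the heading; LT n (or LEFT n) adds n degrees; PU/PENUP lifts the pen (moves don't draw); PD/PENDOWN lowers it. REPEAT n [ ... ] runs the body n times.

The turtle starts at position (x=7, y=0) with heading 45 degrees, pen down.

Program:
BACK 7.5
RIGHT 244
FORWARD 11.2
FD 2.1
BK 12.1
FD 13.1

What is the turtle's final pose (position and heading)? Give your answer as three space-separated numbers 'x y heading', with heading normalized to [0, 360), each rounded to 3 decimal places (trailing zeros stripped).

Answer: -11.824 -0.648 161

Derivation:
Executing turtle program step by step:
Start: pos=(7,0), heading=45, pen down
BK 7.5: (7,0) -> (1.697,-5.303) [heading=45, draw]
RT 244: heading 45 -> 161
FD 11.2: (1.697,-5.303) -> (-8.893,-1.657) [heading=161, draw]
FD 2.1: (-8.893,-1.657) -> (-10.879,-0.973) [heading=161, draw]
BK 12.1: (-10.879,-0.973) -> (0.562,-4.913) [heading=161, draw]
FD 13.1: (0.562,-4.913) -> (-11.824,-0.648) [heading=161, draw]
Final: pos=(-11.824,-0.648), heading=161, 5 segment(s) drawn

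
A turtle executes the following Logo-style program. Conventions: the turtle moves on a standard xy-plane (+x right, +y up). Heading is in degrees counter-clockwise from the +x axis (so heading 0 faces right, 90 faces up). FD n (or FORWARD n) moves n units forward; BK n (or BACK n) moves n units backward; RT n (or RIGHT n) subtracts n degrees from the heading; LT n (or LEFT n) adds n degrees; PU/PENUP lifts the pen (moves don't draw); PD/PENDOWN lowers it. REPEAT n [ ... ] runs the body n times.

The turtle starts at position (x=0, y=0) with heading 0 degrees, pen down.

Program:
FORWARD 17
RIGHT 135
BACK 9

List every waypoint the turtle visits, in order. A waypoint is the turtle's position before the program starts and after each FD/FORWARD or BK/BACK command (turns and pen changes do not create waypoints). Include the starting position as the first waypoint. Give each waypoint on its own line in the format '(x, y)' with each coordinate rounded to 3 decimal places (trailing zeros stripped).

Executing turtle program step by step:
Start: pos=(0,0), heading=0, pen down
FD 17: (0,0) -> (17,0) [heading=0, draw]
RT 135: heading 0 -> 225
BK 9: (17,0) -> (23.364,6.364) [heading=225, draw]
Final: pos=(23.364,6.364), heading=225, 2 segment(s) drawn
Waypoints (3 total):
(0, 0)
(17, 0)
(23.364, 6.364)

Answer: (0, 0)
(17, 0)
(23.364, 6.364)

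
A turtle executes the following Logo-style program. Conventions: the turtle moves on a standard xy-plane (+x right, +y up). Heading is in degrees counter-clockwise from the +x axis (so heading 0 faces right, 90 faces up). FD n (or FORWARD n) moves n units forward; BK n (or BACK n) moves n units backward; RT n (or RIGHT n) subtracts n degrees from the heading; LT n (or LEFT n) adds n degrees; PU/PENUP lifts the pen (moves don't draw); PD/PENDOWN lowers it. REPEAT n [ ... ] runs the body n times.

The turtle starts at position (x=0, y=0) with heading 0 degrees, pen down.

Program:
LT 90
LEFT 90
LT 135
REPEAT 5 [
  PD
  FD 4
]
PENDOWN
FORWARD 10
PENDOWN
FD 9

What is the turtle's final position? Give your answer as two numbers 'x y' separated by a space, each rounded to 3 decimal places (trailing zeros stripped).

Executing turtle program step by step:
Start: pos=(0,0), heading=0, pen down
LT 90: heading 0 -> 90
LT 90: heading 90 -> 180
LT 135: heading 180 -> 315
REPEAT 5 [
  -- iteration 1/5 --
  PD: pen down
  FD 4: (0,0) -> (2.828,-2.828) [heading=315, draw]
  -- iteration 2/5 --
  PD: pen down
  FD 4: (2.828,-2.828) -> (5.657,-5.657) [heading=315, draw]
  -- iteration 3/5 --
  PD: pen down
  FD 4: (5.657,-5.657) -> (8.485,-8.485) [heading=315, draw]
  -- iteration 4/5 --
  PD: pen down
  FD 4: (8.485,-8.485) -> (11.314,-11.314) [heading=315, draw]
  -- iteration 5/5 --
  PD: pen down
  FD 4: (11.314,-11.314) -> (14.142,-14.142) [heading=315, draw]
]
PD: pen down
FD 10: (14.142,-14.142) -> (21.213,-21.213) [heading=315, draw]
PD: pen down
FD 9: (21.213,-21.213) -> (27.577,-27.577) [heading=315, draw]
Final: pos=(27.577,-27.577), heading=315, 7 segment(s) drawn

Answer: 27.577 -27.577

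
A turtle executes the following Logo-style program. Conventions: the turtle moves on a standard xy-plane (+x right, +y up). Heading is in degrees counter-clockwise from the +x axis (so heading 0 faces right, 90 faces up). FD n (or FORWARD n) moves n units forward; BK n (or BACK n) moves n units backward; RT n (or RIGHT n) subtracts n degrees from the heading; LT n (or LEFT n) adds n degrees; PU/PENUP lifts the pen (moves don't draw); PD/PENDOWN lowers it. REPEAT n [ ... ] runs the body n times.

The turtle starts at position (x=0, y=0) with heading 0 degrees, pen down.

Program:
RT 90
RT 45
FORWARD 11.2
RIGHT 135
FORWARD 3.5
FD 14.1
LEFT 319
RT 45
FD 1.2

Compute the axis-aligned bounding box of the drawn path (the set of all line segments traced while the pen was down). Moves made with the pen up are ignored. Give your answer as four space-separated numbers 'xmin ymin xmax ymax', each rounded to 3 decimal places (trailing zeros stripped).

Answer: -7.92 -7.92 0 9.764

Derivation:
Executing turtle program step by step:
Start: pos=(0,0), heading=0, pen down
RT 90: heading 0 -> 270
RT 45: heading 270 -> 225
FD 11.2: (0,0) -> (-7.92,-7.92) [heading=225, draw]
RT 135: heading 225 -> 90
FD 3.5: (-7.92,-7.92) -> (-7.92,-4.42) [heading=90, draw]
FD 14.1: (-7.92,-4.42) -> (-7.92,9.68) [heading=90, draw]
LT 319: heading 90 -> 49
RT 45: heading 49 -> 4
FD 1.2: (-7.92,9.68) -> (-6.723,9.764) [heading=4, draw]
Final: pos=(-6.723,9.764), heading=4, 4 segment(s) drawn

Segment endpoints: x in {-7.92, -7.92, -7.92, -6.723, 0}, y in {-7.92, -4.42, 0, 9.68, 9.764}
xmin=-7.92, ymin=-7.92, xmax=0, ymax=9.764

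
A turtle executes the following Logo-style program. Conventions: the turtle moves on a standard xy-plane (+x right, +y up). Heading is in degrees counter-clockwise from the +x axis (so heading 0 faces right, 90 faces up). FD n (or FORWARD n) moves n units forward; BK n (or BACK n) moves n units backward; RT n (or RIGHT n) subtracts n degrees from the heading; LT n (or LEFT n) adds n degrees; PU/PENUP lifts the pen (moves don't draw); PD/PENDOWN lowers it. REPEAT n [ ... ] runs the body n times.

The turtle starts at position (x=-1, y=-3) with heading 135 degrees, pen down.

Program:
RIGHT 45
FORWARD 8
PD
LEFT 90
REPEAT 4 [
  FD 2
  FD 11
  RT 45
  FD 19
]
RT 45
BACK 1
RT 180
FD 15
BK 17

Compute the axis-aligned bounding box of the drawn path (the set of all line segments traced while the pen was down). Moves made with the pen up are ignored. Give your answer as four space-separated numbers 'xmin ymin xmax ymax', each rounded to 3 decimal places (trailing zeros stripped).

Answer: -36.627 -3 5.707 93.569

Derivation:
Executing turtle program step by step:
Start: pos=(-1,-3), heading=135, pen down
RT 45: heading 135 -> 90
FD 8: (-1,-3) -> (-1,5) [heading=90, draw]
PD: pen down
LT 90: heading 90 -> 180
REPEAT 4 [
  -- iteration 1/4 --
  FD 2: (-1,5) -> (-3,5) [heading=180, draw]
  FD 11: (-3,5) -> (-14,5) [heading=180, draw]
  RT 45: heading 180 -> 135
  FD 19: (-14,5) -> (-27.435,18.435) [heading=135, draw]
  -- iteration 2/4 --
  FD 2: (-27.435,18.435) -> (-28.849,19.849) [heading=135, draw]
  FD 11: (-28.849,19.849) -> (-36.627,27.627) [heading=135, draw]
  RT 45: heading 135 -> 90
  FD 19: (-36.627,27.627) -> (-36.627,46.627) [heading=90, draw]
  -- iteration 3/4 --
  FD 2: (-36.627,46.627) -> (-36.627,48.627) [heading=90, draw]
  FD 11: (-36.627,48.627) -> (-36.627,59.627) [heading=90, draw]
  RT 45: heading 90 -> 45
  FD 19: (-36.627,59.627) -> (-23.192,73.062) [heading=45, draw]
  -- iteration 4/4 --
  FD 2: (-23.192,73.062) -> (-21.778,74.477) [heading=45, draw]
  FD 11: (-21.778,74.477) -> (-14,82.255) [heading=45, draw]
  RT 45: heading 45 -> 0
  FD 19: (-14,82.255) -> (5,82.255) [heading=0, draw]
]
RT 45: heading 0 -> 315
BK 1: (5,82.255) -> (4.293,82.962) [heading=315, draw]
RT 180: heading 315 -> 135
FD 15: (4.293,82.962) -> (-6.314,93.569) [heading=135, draw]
BK 17: (-6.314,93.569) -> (5.707,81.548) [heading=135, draw]
Final: pos=(5.707,81.548), heading=135, 16 segment(s) drawn

Segment endpoints: x in {-36.627, -28.849, -27.435, -23.192, -21.778, -14, -14, -6.314, -3, -1, -1, 4.293, 5, 5.707}, y in {-3, 5, 5, 18.435, 19.849, 27.627, 46.627, 48.627, 59.627, 73.062, 74.477, 81.548, 82.255, 82.962, 93.569}
xmin=-36.627, ymin=-3, xmax=5.707, ymax=93.569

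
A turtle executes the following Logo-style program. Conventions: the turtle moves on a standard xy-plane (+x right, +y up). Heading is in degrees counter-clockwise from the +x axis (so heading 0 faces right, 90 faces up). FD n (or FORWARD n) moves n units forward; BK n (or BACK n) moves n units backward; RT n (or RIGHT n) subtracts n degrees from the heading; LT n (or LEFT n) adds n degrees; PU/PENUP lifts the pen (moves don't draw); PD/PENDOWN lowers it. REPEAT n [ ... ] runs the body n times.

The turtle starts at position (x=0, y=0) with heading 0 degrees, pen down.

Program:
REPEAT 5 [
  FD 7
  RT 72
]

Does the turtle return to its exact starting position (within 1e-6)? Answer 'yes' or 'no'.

Answer: yes

Derivation:
Executing turtle program step by step:
Start: pos=(0,0), heading=0, pen down
REPEAT 5 [
  -- iteration 1/5 --
  FD 7: (0,0) -> (7,0) [heading=0, draw]
  RT 72: heading 0 -> 288
  -- iteration 2/5 --
  FD 7: (7,0) -> (9.163,-6.657) [heading=288, draw]
  RT 72: heading 288 -> 216
  -- iteration 3/5 --
  FD 7: (9.163,-6.657) -> (3.5,-10.772) [heading=216, draw]
  RT 72: heading 216 -> 144
  -- iteration 4/5 --
  FD 7: (3.5,-10.772) -> (-2.163,-6.657) [heading=144, draw]
  RT 72: heading 144 -> 72
  -- iteration 5/5 --
  FD 7: (-2.163,-6.657) -> (0,0) [heading=72, draw]
  RT 72: heading 72 -> 0
]
Final: pos=(0,0), heading=0, 5 segment(s) drawn

Start position: (0, 0)
Final position: (0, 0)
Distance = 0; < 1e-6 -> CLOSED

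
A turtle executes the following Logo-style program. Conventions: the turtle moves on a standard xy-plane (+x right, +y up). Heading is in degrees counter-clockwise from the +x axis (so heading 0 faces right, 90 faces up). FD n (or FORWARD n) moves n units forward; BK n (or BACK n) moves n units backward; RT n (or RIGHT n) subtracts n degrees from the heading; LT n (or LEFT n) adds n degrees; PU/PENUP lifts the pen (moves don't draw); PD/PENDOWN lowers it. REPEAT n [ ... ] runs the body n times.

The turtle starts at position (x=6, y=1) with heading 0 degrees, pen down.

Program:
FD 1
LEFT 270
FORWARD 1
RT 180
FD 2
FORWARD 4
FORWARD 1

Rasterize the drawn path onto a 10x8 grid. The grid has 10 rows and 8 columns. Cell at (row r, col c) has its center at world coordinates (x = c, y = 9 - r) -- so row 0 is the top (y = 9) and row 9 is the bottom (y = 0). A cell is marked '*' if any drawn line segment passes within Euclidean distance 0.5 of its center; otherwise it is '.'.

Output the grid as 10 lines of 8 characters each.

Segment 0: (6,1) -> (7,1)
Segment 1: (7,1) -> (7,0)
Segment 2: (7,0) -> (7,2)
Segment 3: (7,2) -> (7,6)
Segment 4: (7,6) -> (7,7)

Answer: ........
........
.......*
.......*
.......*
.......*
.......*
.......*
......**
.......*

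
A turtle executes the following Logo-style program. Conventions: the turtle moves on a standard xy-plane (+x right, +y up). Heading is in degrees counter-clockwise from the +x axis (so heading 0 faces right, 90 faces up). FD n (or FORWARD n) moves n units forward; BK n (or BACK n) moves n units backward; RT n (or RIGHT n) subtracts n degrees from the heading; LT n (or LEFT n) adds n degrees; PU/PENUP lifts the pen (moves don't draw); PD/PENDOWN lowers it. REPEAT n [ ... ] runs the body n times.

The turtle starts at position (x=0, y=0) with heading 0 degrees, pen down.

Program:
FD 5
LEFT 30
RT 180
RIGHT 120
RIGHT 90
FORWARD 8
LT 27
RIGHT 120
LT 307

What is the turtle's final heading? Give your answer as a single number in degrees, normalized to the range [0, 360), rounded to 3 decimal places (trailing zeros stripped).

Executing turtle program step by step:
Start: pos=(0,0), heading=0, pen down
FD 5: (0,0) -> (5,0) [heading=0, draw]
LT 30: heading 0 -> 30
RT 180: heading 30 -> 210
RT 120: heading 210 -> 90
RT 90: heading 90 -> 0
FD 8: (5,0) -> (13,0) [heading=0, draw]
LT 27: heading 0 -> 27
RT 120: heading 27 -> 267
LT 307: heading 267 -> 214
Final: pos=(13,0), heading=214, 2 segment(s) drawn

Answer: 214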